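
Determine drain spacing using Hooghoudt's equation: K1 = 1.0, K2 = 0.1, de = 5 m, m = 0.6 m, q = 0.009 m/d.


S^2 = 8*K2*de*m/q + 4*K1*m^2/q
S^2 = 8*0.1*5*0.6/0.009 + 4*1.0*0.6^2/0.009
S = sqrt(426.6667)

20.6559 m


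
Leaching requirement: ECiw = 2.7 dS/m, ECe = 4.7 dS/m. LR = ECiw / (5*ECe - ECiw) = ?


LR = ECiw / (5*ECe - ECiw)
LR = 2.7 / (5*4.7 - 2.7)
LR = 2.7 / 20.8000

0.1298


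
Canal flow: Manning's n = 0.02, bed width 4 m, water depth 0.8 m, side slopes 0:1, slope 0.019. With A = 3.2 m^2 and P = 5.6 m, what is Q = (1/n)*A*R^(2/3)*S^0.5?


R = A/P = 3.2/5.6 = 0.571429
Q = (1/0.02) * 3.2 * 0.571429^(2/3) * 0.019^0.5

15.1870 m^3/s


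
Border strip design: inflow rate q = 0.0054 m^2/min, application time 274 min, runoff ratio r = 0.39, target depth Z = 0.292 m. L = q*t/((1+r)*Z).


L = q*t/((1+r)*Z)
L = 0.0054*274/((1+0.39)*0.292)
L = 1.4796/0.40588

3.6454 m


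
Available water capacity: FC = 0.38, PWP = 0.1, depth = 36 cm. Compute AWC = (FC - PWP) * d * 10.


AWC = (FC - PWP) * d * 10
AWC = (0.38 - 0.1) * 36 * 10
AWC = 0.2800 * 36 * 10

100.8000 mm


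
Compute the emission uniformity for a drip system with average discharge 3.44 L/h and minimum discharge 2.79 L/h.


EU = (q_min/q_avg)*100 = (2.79/3.44)*100 = 81.1047%

81.1047 %


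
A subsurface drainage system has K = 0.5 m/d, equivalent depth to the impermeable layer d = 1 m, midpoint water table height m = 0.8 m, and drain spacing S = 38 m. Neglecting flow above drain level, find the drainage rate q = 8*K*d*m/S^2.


q = 8*K*d*m/S^2
q = 8*0.5*1*0.8/38^2
q = 3.2000 / 1444

0.0022 m/d


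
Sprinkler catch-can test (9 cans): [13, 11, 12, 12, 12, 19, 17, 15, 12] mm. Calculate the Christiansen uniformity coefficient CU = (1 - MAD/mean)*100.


mean = 13.666667 mm
MAD = 2.222222 mm
CU = (1 - 2.222222/13.666667)*100

83.7398 %


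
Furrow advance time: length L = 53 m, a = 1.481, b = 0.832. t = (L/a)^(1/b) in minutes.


t = (L/a)^(1/b)
t = (53/1.481)^(1/0.832)
t = 35.786631^(1/0.832)

73.6975 min


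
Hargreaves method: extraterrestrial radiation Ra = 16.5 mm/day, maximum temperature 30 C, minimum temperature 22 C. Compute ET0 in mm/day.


Tmean = (Tmax + Tmin)/2 = (30 + 22)/2 = 26.0
ET0 = 0.0023 * 16.5 * (26.0 + 17.8) * sqrt(30 - 22)
ET0 = 0.0023 * 16.5 * 43.8 * 2.828427

4.7014 mm/day


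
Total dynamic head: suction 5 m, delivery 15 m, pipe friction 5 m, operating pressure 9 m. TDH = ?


TDH = Hs + Hd + hf + Hp = 5 + 15 + 5 + 9 = 34

34 m


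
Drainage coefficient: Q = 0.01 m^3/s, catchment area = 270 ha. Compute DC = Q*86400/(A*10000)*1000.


DC = Q * 86400 / (A * 10000) * 1000
DC = 0.01 * 86400 / (270 * 10000) * 1000
DC = 864000.0000 / 2700000

0.3200 mm/day


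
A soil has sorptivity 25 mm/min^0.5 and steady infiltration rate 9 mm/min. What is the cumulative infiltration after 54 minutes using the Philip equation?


F = S*sqrt(t) + A*t
F = 25*sqrt(54) + 9*54
F = 25*7.348469 + 486

669.7117 mm


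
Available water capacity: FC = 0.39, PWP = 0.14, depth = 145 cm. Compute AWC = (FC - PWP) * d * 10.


AWC = (FC - PWP) * d * 10
AWC = (0.39 - 0.14) * 145 * 10
AWC = 0.2500 * 145 * 10

362.5000 mm


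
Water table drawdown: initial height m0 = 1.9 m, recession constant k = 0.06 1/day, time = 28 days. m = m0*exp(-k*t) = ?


m = m0 * exp(-k*t)
m = 1.9 * exp(-0.06 * 28)
m = 1.9 * exp(-1.6800)

0.3541 m


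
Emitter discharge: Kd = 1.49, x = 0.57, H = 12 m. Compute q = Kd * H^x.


q = Kd * H^x = 1.49 * 12^0.57 = 1.49 * 4.122240

6.1421 L/h


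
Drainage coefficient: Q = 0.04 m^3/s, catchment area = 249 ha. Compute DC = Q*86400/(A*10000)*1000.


DC = Q * 86400 / (A * 10000) * 1000
DC = 0.04 * 86400 / (249 * 10000) * 1000
DC = 3456000.0000 / 2490000

1.3880 mm/day


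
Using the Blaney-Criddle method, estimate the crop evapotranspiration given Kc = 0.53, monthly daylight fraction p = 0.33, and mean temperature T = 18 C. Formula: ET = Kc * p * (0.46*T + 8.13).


ET = Kc * p * (0.46*T + 8.13)
ET = 0.53 * 0.33 * (0.46*18 + 8.13)
ET = 0.53 * 0.33 * 16.4100

2.8701 mm/day


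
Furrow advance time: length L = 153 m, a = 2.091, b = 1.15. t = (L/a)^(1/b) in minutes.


t = (L/a)^(1/b)
t = (153/2.091)^(1/1.15)
t = 73.170732^(1/1.15)

41.7987 min


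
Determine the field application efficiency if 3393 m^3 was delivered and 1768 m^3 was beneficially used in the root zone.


Ea = V_root / V_field * 100 = 1768 / 3393 * 100 = 52.1073%

52.1073 %


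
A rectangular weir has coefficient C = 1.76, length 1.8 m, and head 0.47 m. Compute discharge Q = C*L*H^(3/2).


Q = C * L * H^(3/2) = 1.76 * 1.8 * 0.47^1.5 = 1.76 * 1.8 * 0.322216

1.0208 m^3/s


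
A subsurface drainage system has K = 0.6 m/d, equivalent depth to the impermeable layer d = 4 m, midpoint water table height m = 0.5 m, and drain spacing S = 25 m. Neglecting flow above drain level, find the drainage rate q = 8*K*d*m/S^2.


q = 8*K*d*m/S^2
q = 8*0.6*4*0.5/25^2
q = 9.6000 / 625

0.0154 m/d


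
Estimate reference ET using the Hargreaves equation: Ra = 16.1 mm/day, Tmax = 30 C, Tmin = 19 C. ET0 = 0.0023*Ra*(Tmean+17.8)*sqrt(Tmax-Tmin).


Tmean = (Tmax + Tmin)/2 = (30 + 19)/2 = 24.5
ET0 = 0.0023 * 16.1 * (24.5 + 17.8) * sqrt(30 - 19)
ET0 = 0.0023 * 16.1 * 42.3 * 3.316625

5.1951 mm/day


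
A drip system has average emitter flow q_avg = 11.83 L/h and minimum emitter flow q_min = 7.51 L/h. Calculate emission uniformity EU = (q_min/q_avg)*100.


EU = (q_min/q_avg)*100 = (7.51/11.83)*100 = 63.4827%

63.4827 %


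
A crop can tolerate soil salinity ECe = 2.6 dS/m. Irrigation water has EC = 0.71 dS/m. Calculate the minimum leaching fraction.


LR = ECiw / (5*ECe - ECiw)
LR = 0.71 / (5*2.6 - 0.71)
LR = 0.71 / 12.2900

0.0578


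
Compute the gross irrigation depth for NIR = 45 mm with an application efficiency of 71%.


Ea = 71% = 0.71
GID = NIR / Ea = 45 / 0.71 = 63.3803 mm

63.3803 mm


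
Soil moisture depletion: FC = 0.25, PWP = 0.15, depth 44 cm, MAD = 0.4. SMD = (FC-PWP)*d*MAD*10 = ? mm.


SMD = (FC - PWP) * d * MAD * 10
SMD = (0.25 - 0.15) * 44 * 0.4 * 10
SMD = 0.1000 * 44 * 0.4 * 10

17.6000 mm


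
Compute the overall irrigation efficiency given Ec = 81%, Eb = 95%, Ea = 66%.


Ec = 0.81, Eb = 0.95, Ea = 0.66
E = 0.81 * 0.95 * 0.66 * 100 = 50.7870%

50.7870 %


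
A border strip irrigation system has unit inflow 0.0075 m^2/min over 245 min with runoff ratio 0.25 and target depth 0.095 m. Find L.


L = q*t/((1+r)*Z)
L = 0.0075*245/((1+0.25)*0.095)
L = 1.8375/0.11875

15.4737 m


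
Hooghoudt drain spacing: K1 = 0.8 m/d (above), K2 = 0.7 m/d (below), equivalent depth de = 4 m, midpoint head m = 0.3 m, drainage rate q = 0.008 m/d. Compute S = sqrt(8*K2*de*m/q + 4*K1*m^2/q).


S^2 = 8*K2*de*m/q + 4*K1*m^2/q
S^2 = 8*0.7*4*0.3/0.008 + 4*0.8*0.3^2/0.008
S = sqrt(876.0000)

29.5973 m


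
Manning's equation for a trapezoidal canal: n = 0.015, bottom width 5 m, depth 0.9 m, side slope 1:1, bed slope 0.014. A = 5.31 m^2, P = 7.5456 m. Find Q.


R = A/P = 5.31/7.5456 = 0.703721
Q = (1/0.015) * 5.31 * 0.703721^(2/3) * 0.014^0.5

33.1386 m^3/s


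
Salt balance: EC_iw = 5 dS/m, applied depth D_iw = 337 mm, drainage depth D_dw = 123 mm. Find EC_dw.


EC_dw = EC_iw * D_iw / D_dw
EC_dw = 5 * 337 / 123
EC_dw = 1685 / 123

13.6992 dS/m


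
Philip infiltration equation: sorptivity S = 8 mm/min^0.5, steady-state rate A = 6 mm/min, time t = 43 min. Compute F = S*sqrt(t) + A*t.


F = S*sqrt(t) + A*t
F = 8*sqrt(43) + 6*43
F = 8*6.557439 + 258

310.4595 mm


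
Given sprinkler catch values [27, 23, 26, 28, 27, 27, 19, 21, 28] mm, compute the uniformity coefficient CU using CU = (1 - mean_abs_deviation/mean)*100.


mean = 25.111111 mm
MAD = 2.740741 mm
CU = (1 - 2.740741/25.111111)*100

89.0855 %


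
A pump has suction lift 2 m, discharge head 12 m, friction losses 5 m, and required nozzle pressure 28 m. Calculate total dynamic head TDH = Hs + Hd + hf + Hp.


TDH = Hs + Hd + hf + Hp = 2 + 12 + 5 + 28 = 47

47 m


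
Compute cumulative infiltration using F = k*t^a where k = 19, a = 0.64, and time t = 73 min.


F = k * t^a = 19 * 73^0.64
F = 19 * 15.578536

295.9922 mm


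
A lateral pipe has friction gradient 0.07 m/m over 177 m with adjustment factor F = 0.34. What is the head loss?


hf = J * L * F = 0.07 * 177 * 0.34 = 4.2126 m

4.2126 m


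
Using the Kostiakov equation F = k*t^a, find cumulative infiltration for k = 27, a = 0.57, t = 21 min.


F = k * t^a = 27 * 21^0.57
F = 27 * 5.671070

153.1189 mm


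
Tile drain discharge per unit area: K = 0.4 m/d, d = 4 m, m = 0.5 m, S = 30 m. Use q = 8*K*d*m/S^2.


q = 8*K*d*m/S^2
q = 8*0.4*4*0.5/30^2
q = 6.4000 / 900

0.0071 m/d


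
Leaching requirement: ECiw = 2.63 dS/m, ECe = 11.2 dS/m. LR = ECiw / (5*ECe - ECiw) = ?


LR = ECiw / (5*ECe - ECiw)
LR = 2.63 / (5*11.2 - 2.63)
LR = 2.63 / 53.3700

0.0493


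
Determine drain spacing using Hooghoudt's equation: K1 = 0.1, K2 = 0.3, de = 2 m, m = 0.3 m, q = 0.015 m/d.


S^2 = 8*K2*de*m/q + 4*K1*m^2/q
S^2 = 8*0.3*2*0.3/0.015 + 4*0.1*0.3^2/0.015
S = sqrt(98.4000)

9.9197 m


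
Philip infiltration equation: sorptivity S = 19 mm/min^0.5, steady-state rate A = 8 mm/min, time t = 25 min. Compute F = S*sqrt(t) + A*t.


F = S*sqrt(t) + A*t
F = 19*sqrt(25) + 8*25
F = 19*5.000000 + 200

295.0000 mm


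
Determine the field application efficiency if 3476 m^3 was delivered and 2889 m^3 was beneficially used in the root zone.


Ea = V_root / V_field * 100 = 2889 / 3476 * 100 = 83.1128%

83.1128 %


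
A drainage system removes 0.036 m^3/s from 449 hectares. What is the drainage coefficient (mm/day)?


DC = Q * 86400 / (A * 10000) * 1000
DC = 0.036 * 86400 / (449 * 10000) * 1000
DC = 3110400.0000 / 4490000

0.6927 mm/day


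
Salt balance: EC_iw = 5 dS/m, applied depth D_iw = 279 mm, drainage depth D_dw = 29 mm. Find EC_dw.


EC_dw = EC_iw * D_iw / D_dw
EC_dw = 5 * 279 / 29
EC_dw = 1395 / 29

48.1034 dS/m


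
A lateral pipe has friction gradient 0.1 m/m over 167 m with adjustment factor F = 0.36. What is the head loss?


hf = J * L * F = 0.1 * 167 * 0.36 = 6.0120 m

6.0120 m


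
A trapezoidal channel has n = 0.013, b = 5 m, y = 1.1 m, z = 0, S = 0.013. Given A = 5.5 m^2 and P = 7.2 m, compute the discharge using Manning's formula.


R = A/P = 5.5/7.2 = 0.763889
Q = (1/0.013) * 5.5 * 0.763889^(2/3) * 0.013^0.5

40.3099 m^3/s


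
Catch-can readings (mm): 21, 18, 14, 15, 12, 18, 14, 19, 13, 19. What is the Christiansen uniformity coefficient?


mean = 16.300000 mm
MAD = 2.700000 mm
CU = (1 - 2.700000/16.300000)*100

83.4356 %


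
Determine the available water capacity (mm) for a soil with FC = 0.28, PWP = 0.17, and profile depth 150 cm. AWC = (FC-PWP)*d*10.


AWC = (FC - PWP) * d * 10
AWC = (0.28 - 0.17) * 150 * 10
AWC = 0.1100 * 150 * 10

165.0000 mm


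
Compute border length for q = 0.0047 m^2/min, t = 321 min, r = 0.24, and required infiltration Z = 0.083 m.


L = q*t/((1+r)*Z)
L = 0.0047*321/((1+0.24)*0.083)
L = 1.5087/0.10292

14.6590 m


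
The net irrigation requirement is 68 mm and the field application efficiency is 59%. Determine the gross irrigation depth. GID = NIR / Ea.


Ea = 59% = 0.59
GID = NIR / Ea = 68 / 0.59 = 115.2542 mm

115.2542 mm


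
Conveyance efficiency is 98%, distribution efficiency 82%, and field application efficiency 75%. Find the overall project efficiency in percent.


Ec = 0.98, Eb = 0.82, Ea = 0.75
E = 0.98 * 0.82 * 0.75 * 100 = 60.2700%

60.2700 %


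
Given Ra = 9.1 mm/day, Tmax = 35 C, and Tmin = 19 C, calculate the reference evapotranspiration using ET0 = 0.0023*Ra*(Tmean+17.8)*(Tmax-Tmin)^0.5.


Tmean = (Tmax + Tmin)/2 = (35 + 19)/2 = 27.0
ET0 = 0.0023 * 9.1 * (27.0 + 17.8) * sqrt(35 - 19)
ET0 = 0.0023 * 9.1 * 44.8 * 4.000000

3.7507 mm/day


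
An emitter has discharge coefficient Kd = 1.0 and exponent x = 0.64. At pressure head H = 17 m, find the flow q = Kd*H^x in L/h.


q = Kd * H^x = 1.0 * 17^0.64 = 1.0 * 6.130379

6.1304 L/h


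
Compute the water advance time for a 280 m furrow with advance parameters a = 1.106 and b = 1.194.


t = (L/a)^(1/b)
t = (280/1.106)^(1/1.194)
t = 253.164557^(1/1.194)

103.0149 min


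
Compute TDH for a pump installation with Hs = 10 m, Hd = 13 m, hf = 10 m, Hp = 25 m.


TDH = Hs + Hd + hf + Hp = 10 + 13 + 10 + 25 = 58

58 m


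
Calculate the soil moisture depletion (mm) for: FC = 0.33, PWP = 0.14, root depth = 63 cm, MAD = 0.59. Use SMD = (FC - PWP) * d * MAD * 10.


SMD = (FC - PWP) * d * MAD * 10
SMD = (0.33 - 0.14) * 63 * 0.59 * 10
SMD = 0.1900 * 63 * 0.59 * 10

70.6230 mm


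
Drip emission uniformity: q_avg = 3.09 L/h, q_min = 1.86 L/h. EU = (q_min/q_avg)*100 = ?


EU = (q_min/q_avg)*100 = (1.86/3.09)*100 = 60.1942%

60.1942 %


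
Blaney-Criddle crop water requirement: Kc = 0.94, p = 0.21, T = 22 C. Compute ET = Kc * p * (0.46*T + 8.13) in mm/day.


ET = Kc * p * (0.46*T + 8.13)
ET = 0.94 * 0.21 * (0.46*22 + 8.13)
ET = 0.94 * 0.21 * 18.2500

3.6025 mm/day


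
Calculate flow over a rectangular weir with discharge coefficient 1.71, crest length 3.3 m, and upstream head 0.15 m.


Q = C * L * H^(3/2) = 1.71 * 3.3 * 0.15^1.5 = 1.71 * 3.3 * 0.058095

0.3278 m^3/s


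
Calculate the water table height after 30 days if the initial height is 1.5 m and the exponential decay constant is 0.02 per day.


m = m0 * exp(-k*t)
m = 1.5 * exp(-0.02 * 30)
m = 1.5 * exp(-0.6000)

0.8232 m


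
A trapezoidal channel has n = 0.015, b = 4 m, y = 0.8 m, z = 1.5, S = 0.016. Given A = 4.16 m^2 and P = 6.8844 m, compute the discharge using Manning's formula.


R = A/P = 4.16/6.8844 = 0.604265
Q = (1/0.015) * 4.16 * 0.604265^(2/3) * 0.016^0.5

25.0734 m^3/s


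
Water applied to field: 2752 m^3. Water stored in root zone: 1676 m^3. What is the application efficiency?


Ea = V_root / V_field * 100 = 1676 / 2752 * 100 = 60.9012%

60.9012 %


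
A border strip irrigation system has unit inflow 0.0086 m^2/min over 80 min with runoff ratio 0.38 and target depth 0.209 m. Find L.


L = q*t/((1+r)*Z)
L = 0.0086*80/((1+0.38)*0.209)
L = 0.688/0.28842

2.3854 m


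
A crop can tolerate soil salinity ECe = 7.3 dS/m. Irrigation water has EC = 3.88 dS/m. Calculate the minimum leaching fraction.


LR = ECiw / (5*ECe - ECiw)
LR = 3.88 / (5*7.3 - 3.88)
LR = 3.88 / 32.6200

0.1189


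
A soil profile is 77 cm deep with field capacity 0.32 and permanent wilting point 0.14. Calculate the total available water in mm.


AWC = (FC - PWP) * d * 10
AWC = (0.32 - 0.14) * 77 * 10
AWC = 0.1800 * 77 * 10

138.6000 mm


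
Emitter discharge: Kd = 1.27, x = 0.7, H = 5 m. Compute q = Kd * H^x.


q = Kd * H^x = 1.27 * 5^0.7 = 1.27 * 3.085169

3.9182 L/h


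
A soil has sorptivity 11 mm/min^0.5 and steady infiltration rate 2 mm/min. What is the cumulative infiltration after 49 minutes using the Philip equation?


F = S*sqrt(t) + A*t
F = 11*sqrt(49) + 2*49
F = 11*7.000000 + 98

175.0000 mm


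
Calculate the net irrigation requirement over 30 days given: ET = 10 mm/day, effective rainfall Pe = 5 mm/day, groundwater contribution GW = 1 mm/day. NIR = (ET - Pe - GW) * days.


Daily deficit = ET - Pe - GW = 10 - 5 - 1 = 4 mm/day
NIR = 4 * 30 = 120 mm

120.0000 mm


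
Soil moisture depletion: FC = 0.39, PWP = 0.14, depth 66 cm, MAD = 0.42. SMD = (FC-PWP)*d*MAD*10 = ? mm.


SMD = (FC - PWP) * d * MAD * 10
SMD = (0.39 - 0.14) * 66 * 0.42 * 10
SMD = 0.2500 * 66 * 0.42 * 10

69.3000 mm


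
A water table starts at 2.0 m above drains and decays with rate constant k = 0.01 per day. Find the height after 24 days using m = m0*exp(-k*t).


m = m0 * exp(-k*t)
m = 2.0 * exp(-0.01 * 24)
m = 2.0 * exp(-0.2400)

1.5733 m


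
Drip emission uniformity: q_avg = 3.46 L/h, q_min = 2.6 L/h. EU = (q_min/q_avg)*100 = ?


EU = (q_min/q_avg)*100 = (2.6/3.46)*100 = 75.1445%

75.1445 %


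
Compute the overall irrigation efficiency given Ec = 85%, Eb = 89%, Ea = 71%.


Ec = 0.85, Eb = 0.89, Ea = 0.71
E = 0.85 * 0.89 * 0.71 * 100 = 53.7115%

53.7115 %


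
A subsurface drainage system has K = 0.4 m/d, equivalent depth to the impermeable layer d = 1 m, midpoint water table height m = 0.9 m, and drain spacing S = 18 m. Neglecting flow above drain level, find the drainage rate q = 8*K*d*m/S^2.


q = 8*K*d*m/S^2
q = 8*0.4*1*0.9/18^2
q = 2.8800 / 324

0.0089 m/d


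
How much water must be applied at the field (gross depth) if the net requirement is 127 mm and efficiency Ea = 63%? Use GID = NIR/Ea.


Ea = 63% = 0.63
GID = NIR / Ea = 127 / 0.63 = 201.5873 mm

201.5873 mm


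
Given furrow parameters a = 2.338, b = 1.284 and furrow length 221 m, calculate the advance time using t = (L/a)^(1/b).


t = (L/a)^(1/b)
t = (221/2.338)^(1/1.284)
t = 94.525235^(1/1.284)

34.5612 min


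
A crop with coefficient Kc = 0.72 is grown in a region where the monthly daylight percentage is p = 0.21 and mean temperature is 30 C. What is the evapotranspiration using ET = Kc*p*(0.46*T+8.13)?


ET = Kc * p * (0.46*T + 8.13)
ET = 0.72 * 0.21 * (0.46*30 + 8.13)
ET = 0.72 * 0.21 * 21.9300

3.3158 mm/day


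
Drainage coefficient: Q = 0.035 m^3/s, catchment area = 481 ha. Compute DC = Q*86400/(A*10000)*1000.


DC = Q * 86400 / (A * 10000) * 1000
DC = 0.035 * 86400 / (481 * 10000) * 1000
DC = 3024000.0000 / 4810000

0.6287 mm/day


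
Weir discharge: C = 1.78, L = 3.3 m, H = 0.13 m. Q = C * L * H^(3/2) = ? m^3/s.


Q = C * L * H^(3/2) = 1.78 * 3.3 * 0.13^1.5 = 1.78 * 3.3 * 0.046872

0.2753 m^3/s


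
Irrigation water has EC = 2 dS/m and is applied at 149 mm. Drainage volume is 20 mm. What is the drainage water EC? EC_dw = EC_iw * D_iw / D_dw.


EC_dw = EC_iw * D_iw / D_dw
EC_dw = 2 * 149 / 20
EC_dw = 298 / 20

14.9000 dS/m


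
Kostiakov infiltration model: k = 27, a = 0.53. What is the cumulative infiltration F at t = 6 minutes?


F = k * t^a = 27 * 6^0.53
F = 27 * 2.584760

69.7885 mm


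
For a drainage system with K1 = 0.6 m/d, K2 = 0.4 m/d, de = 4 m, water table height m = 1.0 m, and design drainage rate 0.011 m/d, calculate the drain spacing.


S^2 = 8*K2*de*m/q + 4*K1*m^2/q
S^2 = 8*0.4*4*1.0/0.011 + 4*0.6*1.0^2/0.011
S = sqrt(1381.8182)

37.1728 m


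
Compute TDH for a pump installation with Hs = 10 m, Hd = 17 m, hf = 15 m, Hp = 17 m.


TDH = Hs + Hd + hf + Hp = 10 + 17 + 15 + 17 = 59

59 m


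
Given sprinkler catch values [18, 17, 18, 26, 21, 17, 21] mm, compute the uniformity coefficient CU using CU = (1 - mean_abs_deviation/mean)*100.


mean = 19.714286 mm
MAD = 2.530612 mm
CU = (1 - 2.530612/19.714286)*100

87.1636 %


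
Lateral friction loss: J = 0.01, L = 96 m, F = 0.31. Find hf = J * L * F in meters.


hf = J * L * F = 0.01 * 96 * 0.31 = 0.2976 m

0.2976 m


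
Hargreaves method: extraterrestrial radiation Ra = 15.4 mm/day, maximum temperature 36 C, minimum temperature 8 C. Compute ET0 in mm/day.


Tmean = (Tmax + Tmin)/2 = (36 + 8)/2 = 22.0
ET0 = 0.0023 * 15.4 * (22.0 + 17.8) * sqrt(36 - 8)
ET0 = 0.0023 * 15.4 * 39.8 * 5.291503

7.4595 mm/day


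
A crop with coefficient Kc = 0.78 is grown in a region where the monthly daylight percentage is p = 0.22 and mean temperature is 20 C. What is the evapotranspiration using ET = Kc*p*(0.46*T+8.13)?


ET = Kc * p * (0.46*T + 8.13)
ET = 0.78 * 0.22 * (0.46*20 + 8.13)
ET = 0.78 * 0.22 * 17.3300

2.9738 mm/day


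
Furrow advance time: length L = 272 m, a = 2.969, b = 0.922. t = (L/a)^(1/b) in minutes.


t = (L/a)^(1/b)
t = (272/2.969)^(1/0.922)
t = 91.613338^(1/0.922)

134.2573 min


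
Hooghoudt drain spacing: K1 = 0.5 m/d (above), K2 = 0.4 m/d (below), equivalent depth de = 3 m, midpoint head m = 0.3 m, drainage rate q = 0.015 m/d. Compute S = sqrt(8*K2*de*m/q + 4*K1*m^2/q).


S^2 = 8*K2*de*m/q + 4*K1*m^2/q
S^2 = 8*0.4*3*0.3/0.015 + 4*0.5*0.3^2/0.015
S = sqrt(204.0000)

14.2829 m


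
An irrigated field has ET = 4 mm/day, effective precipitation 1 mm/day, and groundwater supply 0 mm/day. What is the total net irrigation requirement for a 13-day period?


Daily deficit = ET - Pe - GW = 4 - 1 - 0 = 3 mm/day
NIR = 3 * 13 = 39 mm

39.0000 mm


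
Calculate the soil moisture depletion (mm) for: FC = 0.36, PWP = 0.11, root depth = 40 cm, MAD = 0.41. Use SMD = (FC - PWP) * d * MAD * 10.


SMD = (FC - PWP) * d * MAD * 10
SMD = (0.36 - 0.11) * 40 * 0.41 * 10
SMD = 0.2500 * 40 * 0.41 * 10

41.0000 mm


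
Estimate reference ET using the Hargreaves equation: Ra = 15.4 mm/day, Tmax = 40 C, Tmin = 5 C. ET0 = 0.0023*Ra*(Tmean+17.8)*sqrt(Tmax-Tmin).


Tmean = (Tmax + Tmin)/2 = (40 + 5)/2 = 22.5
ET0 = 0.0023 * 15.4 * (22.5 + 17.8) * sqrt(40 - 5)
ET0 = 0.0023 * 15.4 * 40.3 * 5.916080

8.4448 mm/day


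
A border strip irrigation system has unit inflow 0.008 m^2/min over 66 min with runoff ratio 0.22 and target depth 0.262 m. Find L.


L = q*t/((1+r)*Z)
L = 0.008*66/((1+0.22)*0.262)
L = 0.528/0.31964

1.6519 m


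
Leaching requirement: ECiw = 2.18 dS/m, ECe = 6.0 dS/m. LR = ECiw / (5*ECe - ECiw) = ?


LR = ECiw / (5*ECe - ECiw)
LR = 2.18 / (5*6.0 - 2.18)
LR = 2.18 / 27.8200

0.0784


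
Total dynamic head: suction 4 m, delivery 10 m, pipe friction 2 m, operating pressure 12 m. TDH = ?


TDH = Hs + Hd + hf + Hp = 4 + 10 + 2 + 12 = 28

28 m


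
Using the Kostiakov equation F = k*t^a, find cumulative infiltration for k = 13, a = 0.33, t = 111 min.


F = k * t^a = 13 * 111^0.33
F = 13 * 4.731040

61.5035 mm


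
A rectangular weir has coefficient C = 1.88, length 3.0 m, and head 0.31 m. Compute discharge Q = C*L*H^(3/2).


Q = C * L * H^(3/2) = 1.88 * 3.0 * 0.31^1.5 = 1.88 * 3.0 * 0.172601

0.9735 m^3/s


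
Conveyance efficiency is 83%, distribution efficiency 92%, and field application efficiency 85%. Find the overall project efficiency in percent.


Ec = 0.83, Eb = 0.92, Ea = 0.85
E = 0.83 * 0.92 * 0.85 * 100 = 64.9060%

64.9060 %


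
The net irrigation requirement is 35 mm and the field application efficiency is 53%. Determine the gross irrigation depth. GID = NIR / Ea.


Ea = 53% = 0.53
GID = NIR / Ea = 35 / 0.53 = 66.0377 mm

66.0377 mm


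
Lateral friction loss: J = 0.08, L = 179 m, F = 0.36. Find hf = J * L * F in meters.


hf = J * L * F = 0.08 * 179 * 0.36 = 5.1552 m

5.1552 m


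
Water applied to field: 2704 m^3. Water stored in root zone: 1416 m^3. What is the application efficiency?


Ea = V_root / V_field * 100 = 1416 / 2704 * 100 = 52.3669%

52.3669 %


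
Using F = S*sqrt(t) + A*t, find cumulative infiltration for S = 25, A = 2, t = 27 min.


F = S*sqrt(t) + A*t
F = 25*sqrt(27) + 2*27
F = 25*5.196152 + 54

183.9038 mm


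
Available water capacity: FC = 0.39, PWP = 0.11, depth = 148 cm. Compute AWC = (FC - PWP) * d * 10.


AWC = (FC - PWP) * d * 10
AWC = (0.39 - 0.11) * 148 * 10
AWC = 0.2800 * 148 * 10

414.4000 mm


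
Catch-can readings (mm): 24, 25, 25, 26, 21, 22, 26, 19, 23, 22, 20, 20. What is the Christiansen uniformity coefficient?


mean = 22.750000 mm
MAD = 2.083333 mm
CU = (1 - 2.083333/22.750000)*100

90.8425 %


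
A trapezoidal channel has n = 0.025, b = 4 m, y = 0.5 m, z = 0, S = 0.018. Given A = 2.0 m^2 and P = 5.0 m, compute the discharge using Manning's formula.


R = A/P = 2.0/5.0 = 0.400000
Q = (1/0.025) * 2.0 * 0.400000^(2/3) * 0.018^0.5

5.8268 m^3/s


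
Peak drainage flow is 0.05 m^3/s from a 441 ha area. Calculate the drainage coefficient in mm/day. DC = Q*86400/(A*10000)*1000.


DC = Q * 86400 / (A * 10000) * 1000
DC = 0.05 * 86400 / (441 * 10000) * 1000
DC = 4320000.0000 / 4410000

0.9796 mm/day


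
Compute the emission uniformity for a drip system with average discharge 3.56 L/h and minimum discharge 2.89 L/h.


EU = (q_min/q_avg)*100 = (2.89/3.56)*100 = 81.1798%

81.1798 %


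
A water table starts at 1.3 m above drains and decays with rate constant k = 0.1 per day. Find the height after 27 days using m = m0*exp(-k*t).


m = m0 * exp(-k*t)
m = 1.3 * exp(-0.1 * 27)
m = 1.3 * exp(-2.7000)

0.0874 m


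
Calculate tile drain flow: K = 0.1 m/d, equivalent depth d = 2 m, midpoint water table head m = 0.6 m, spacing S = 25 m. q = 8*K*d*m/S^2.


q = 8*K*d*m/S^2
q = 8*0.1*2*0.6/25^2
q = 0.9600 / 625

0.0015 m/d


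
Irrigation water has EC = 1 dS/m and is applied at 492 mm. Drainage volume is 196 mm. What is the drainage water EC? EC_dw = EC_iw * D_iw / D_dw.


EC_dw = EC_iw * D_iw / D_dw
EC_dw = 1 * 492 / 196
EC_dw = 492 / 196

2.5102 dS/m


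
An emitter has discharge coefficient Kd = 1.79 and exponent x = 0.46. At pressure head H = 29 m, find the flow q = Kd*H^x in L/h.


q = Kd * H^x = 1.79 * 29^0.46 = 1.79 * 4.706554

8.4247 L/h


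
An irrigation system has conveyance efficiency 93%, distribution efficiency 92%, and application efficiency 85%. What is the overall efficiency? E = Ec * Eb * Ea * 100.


Ec = 0.93, Eb = 0.92, Ea = 0.85
E = 0.93 * 0.92 * 0.85 * 100 = 72.7260%

72.7260 %


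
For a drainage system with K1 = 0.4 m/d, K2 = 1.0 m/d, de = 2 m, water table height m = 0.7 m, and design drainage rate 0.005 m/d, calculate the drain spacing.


S^2 = 8*K2*de*m/q + 4*K1*m^2/q
S^2 = 8*1.0*2*0.7/0.005 + 4*0.4*0.7^2/0.005
S = sqrt(2396.8000)

48.9571 m


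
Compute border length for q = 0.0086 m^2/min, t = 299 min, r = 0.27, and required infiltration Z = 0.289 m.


L = q*t/((1+r)*Z)
L = 0.0086*299/((1+0.27)*0.289)
L = 2.5714/0.36703

7.0060 m


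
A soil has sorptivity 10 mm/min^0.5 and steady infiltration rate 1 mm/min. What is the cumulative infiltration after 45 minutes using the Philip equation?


F = S*sqrt(t) + A*t
F = 10*sqrt(45) + 1*45
F = 10*6.708204 + 45

112.0820 mm


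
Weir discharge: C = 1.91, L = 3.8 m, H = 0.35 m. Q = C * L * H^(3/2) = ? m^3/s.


Q = C * L * H^(3/2) = 1.91 * 3.8 * 0.35^1.5 = 1.91 * 3.8 * 0.207063

1.5029 m^3/s


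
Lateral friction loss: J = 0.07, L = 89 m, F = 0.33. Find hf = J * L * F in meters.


hf = J * L * F = 0.07 * 89 * 0.33 = 2.0559 m

2.0559 m


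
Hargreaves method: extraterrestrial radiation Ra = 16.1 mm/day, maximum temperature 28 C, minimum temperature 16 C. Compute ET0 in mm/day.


Tmean = (Tmax + Tmin)/2 = (28 + 16)/2 = 22.0
ET0 = 0.0023 * 16.1 * (22.0 + 17.8) * sqrt(28 - 16)
ET0 = 0.0023 * 16.1 * 39.8 * 3.464102

5.1054 mm/day


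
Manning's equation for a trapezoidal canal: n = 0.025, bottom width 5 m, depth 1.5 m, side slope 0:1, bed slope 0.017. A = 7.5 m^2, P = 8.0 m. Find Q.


R = A/P = 7.5/8.0 = 0.937500
Q = (1/0.025) * 7.5 * 0.937500^(2/3) * 0.017^0.5

37.4679 m^3/s


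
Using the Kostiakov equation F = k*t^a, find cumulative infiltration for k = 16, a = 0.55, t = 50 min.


F = k * t^a = 16 * 50^0.55
F = 16 * 8.598714

137.5794 mm


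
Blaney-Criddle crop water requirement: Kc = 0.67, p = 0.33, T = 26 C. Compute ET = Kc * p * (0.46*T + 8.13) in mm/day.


ET = Kc * p * (0.46*T + 8.13)
ET = 0.67 * 0.33 * (0.46*26 + 8.13)
ET = 0.67 * 0.33 * 20.0900

4.4419 mm/day


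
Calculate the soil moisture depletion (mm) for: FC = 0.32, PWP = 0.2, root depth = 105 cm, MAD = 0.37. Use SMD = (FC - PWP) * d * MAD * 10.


SMD = (FC - PWP) * d * MAD * 10
SMD = (0.32 - 0.2) * 105 * 0.37 * 10
SMD = 0.1200 * 105 * 0.37 * 10

46.6200 mm


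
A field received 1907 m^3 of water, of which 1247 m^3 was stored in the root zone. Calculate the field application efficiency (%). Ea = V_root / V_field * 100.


Ea = V_root / V_field * 100 = 1247 / 1907 * 100 = 65.3907%

65.3907 %


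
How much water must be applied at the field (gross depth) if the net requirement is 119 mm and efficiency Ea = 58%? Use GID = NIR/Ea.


Ea = 58% = 0.58
GID = NIR / Ea = 119 / 0.58 = 205.1724 mm

205.1724 mm


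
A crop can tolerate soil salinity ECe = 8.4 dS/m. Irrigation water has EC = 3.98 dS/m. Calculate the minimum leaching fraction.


LR = ECiw / (5*ECe - ECiw)
LR = 3.98 / (5*8.4 - 3.98)
LR = 3.98 / 38.0200

0.1047


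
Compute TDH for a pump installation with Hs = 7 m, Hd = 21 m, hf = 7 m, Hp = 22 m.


TDH = Hs + Hd + hf + Hp = 7 + 21 + 7 + 22 = 57

57 m


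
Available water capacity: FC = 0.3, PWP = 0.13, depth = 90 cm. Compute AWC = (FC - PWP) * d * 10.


AWC = (FC - PWP) * d * 10
AWC = (0.3 - 0.13) * 90 * 10
AWC = 0.1700 * 90 * 10

153.0000 mm


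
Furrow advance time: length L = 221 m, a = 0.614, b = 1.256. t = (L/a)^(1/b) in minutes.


t = (L/a)^(1/b)
t = (221/0.614)^(1/1.256)
t = 359.934853^(1/1.256)

108.4451 min


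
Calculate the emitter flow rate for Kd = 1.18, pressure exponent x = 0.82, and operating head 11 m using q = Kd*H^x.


q = Kd * H^x = 1.18 * 11^0.82 = 1.18 * 7.144009

8.4299 L/h


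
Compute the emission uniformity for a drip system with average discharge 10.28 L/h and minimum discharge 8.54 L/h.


EU = (q_min/q_avg)*100 = (8.54/10.28)*100 = 83.0739%

83.0739 %


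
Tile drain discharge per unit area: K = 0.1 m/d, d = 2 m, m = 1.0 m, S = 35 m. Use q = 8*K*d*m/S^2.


q = 8*K*d*m/S^2
q = 8*0.1*2*1.0/35^2
q = 1.6000 / 1225

0.0013 m/d


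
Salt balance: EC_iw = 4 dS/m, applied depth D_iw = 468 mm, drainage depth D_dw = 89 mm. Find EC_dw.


EC_dw = EC_iw * D_iw / D_dw
EC_dw = 4 * 468 / 89
EC_dw = 1872 / 89

21.0337 dS/m


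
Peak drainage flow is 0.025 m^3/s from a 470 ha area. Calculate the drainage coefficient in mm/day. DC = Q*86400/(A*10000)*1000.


DC = Q * 86400 / (A * 10000) * 1000
DC = 0.025 * 86400 / (470 * 10000) * 1000
DC = 2160000.0000 / 4700000

0.4596 mm/day


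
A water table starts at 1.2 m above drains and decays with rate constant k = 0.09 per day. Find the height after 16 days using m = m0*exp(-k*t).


m = m0 * exp(-k*t)
m = 1.2 * exp(-0.09 * 16)
m = 1.2 * exp(-1.4400)

0.2843 m


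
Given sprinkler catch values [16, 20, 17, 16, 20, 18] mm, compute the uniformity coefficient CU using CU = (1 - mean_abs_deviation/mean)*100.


mean = 17.833333 mm
MAD = 1.500000 mm
CU = (1 - 1.500000/17.833333)*100

91.5888 %


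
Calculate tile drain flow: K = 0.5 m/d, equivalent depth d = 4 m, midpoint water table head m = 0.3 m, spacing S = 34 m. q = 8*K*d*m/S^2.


q = 8*K*d*m/S^2
q = 8*0.5*4*0.3/34^2
q = 4.8000 / 1156

0.0042 m/d


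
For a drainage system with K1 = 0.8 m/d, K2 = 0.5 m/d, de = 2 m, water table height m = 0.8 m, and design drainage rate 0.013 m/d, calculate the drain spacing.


S^2 = 8*K2*de*m/q + 4*K1*m^2/q
S^2 = 8*0.5*2*0.8/0.013 + 4*0.8*0.8^2/0.013
S = sqrt(649.8462)

25.4921 m


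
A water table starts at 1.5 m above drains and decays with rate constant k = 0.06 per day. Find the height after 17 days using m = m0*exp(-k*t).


m = m0 * exp(-k*t)
m = 1.5 * exp(-0.06 * 17)
m = 1.5 * exp(-1.0200)

0.5409 m


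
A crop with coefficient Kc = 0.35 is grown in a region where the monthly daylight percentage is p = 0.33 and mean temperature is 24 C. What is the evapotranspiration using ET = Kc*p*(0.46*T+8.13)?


ET = Kc * p * (0.46*T + 8.13)
ET = 0.35 * 0.33 * (0.46*24 + 8.13)
ET = 0.35 * 0.33 * 19.1700

2.2141 mm/day


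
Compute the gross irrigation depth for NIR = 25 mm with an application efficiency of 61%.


Ea = 61% = 0.61
GID = NIR / Ea = 25 / 0.61 = 40.9836 mm

40.9836 mm


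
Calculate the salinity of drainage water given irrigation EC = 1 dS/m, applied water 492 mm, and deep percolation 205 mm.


EC_dw = EC_iw * D_iw / D_dw
EC_dw = 1 * 492 / 205
EC_dw = 492 / 205

2.4000 dS/m


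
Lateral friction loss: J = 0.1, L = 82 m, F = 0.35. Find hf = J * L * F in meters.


hf = J * L * F = 0.1 * 82 * 0.35 = 2.8700 m

2.8700 m


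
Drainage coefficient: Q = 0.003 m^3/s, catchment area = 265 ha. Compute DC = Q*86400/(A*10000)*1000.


DC = Q * 86400 / (A * 10000) * 1000
DC = 0.003 * 86400 / (265 * 10000) * 1000
DC = 259200.0000 / 2650000

0.0978 mm/day


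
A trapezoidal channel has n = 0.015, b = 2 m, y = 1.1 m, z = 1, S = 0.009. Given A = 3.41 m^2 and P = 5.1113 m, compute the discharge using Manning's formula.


R = A/P = 3.41/5.1113 = 0.667149
Q = (1/0.015) * 3.41 * 0.667149^(2/3) * 0.009^0.5

16.4664 m^3/s


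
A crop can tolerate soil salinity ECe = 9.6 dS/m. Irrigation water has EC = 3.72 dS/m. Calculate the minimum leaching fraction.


LR = ECiw / (5*ECe - ECiw)
LR = 3.72 / (5*9.6 - 3.72)
LR = 3.72 / 44.2800

0.0840


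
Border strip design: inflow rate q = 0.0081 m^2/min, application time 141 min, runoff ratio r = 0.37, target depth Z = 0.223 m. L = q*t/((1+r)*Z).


L = q*t/((1+r)*Z)
L = 0.0081*141/((1+0.37)*0.223)
L = 1.1421/0.30551

3.7383 m


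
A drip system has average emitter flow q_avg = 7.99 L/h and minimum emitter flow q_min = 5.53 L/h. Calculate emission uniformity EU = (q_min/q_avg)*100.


EU = (q_min/q_avg)*100 = (5.53/7.99)*100 = 69.2115%

69.2115 %


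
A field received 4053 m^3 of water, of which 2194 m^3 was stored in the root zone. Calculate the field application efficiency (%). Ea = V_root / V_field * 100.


Ea = V_root / V_field * 100 = 2194 / 4053 * 100 = 54.1327%

54.1327 %


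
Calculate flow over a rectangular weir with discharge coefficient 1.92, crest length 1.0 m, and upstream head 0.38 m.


Q = C * L * H^(3/2) = 1.92 * 1.0 * 0.38^1.5 = 1.92 * 1.0 * 0.234248

0.4498 m^3/s


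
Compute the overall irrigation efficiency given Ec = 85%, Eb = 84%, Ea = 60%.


Ec = 0.85, Eb = 0.84, Ea = 0.6
E = 0.85 * 0.84 * 0.6 * 100 = 42.8400%

42.8400 %


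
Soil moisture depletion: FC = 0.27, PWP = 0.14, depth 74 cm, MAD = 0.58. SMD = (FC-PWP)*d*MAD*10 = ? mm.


SMD = (FC - PWP) * d * MAD * 10
SMD = (0.27 - 0.14) * 74 * 0.58 * 10
SMD = 0.1300 * 74 * 0.58 * 10

55.7960 mm


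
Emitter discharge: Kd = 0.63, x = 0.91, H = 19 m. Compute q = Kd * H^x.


q = Kd * H^x = 0.63 * 19^0.91 = 0.63 * 14.576920

9.1835 L/h


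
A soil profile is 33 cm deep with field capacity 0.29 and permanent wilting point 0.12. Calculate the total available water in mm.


AWC = (FC - PWP) * d * 10
AWC = (0.29 - 0.12) * 33 * 10
AWC = 0.1700 * 33 * 10

56.1000 mm


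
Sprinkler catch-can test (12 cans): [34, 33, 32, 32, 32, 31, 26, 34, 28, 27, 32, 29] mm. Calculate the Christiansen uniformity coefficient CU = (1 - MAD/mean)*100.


mean = 30.833333 mm
MAD = 2.222222 mm
CU = (1 - 2.222222/30.833333)*100

92.7928 %


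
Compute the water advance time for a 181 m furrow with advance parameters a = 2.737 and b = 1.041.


t = (L/a)^(1/b)
t = (181/2.737)^(1/1.041)
t = 66.130800^(1/1.041)

56.0669 min


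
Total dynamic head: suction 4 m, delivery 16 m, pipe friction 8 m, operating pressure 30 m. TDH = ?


TDH = Hs + Hd + hf + Hp = 4 + 16 + 8 + 30 = 58

58 m


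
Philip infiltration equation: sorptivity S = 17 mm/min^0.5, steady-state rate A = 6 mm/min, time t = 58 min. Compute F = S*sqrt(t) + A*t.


F = S*sqrt(t) + A*t
F = 17*sqrt(58) + 6*58
F = 17*7.615773 + 348

477.4681 mm


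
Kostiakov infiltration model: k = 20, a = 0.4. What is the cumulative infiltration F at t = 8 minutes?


F = k * t^a = 20 * 8^0.4
F = 20 * 2.297397

45.9479 mm


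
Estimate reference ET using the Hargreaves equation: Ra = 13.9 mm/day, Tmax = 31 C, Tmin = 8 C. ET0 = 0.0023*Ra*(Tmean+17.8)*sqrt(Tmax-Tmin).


Tmean = (Tmax + Tmin)/2 = (31 + 8)/2 = 19.5
ET0 = 0.0023 * 13.9 * (19.5 + 17.8) * sqrt(31 - 8)
ET0 = 0.0023 * 13.9 * 37.3 * 4.795832

5.7189 mm/day


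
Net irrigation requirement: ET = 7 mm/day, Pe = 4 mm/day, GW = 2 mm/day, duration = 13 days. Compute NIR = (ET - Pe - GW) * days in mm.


Daily deficit = ET - Pe - GW = 7 - 4 - 2 = 1 mm/day
NIR = 1 * 13 = 13 mm

13.0000 mm


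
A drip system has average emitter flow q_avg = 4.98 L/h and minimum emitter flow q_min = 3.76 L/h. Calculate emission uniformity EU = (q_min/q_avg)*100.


EU = (q_min/q_avg)*100 = (3.76/4.98)*100 = 75.5020%

75.5020 %


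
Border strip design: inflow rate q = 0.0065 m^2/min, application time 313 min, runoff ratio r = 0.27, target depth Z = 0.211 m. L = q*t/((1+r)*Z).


L = q*t/((1+r)*Z)
L = 0.0065*313/((1+0.27)*0.211)
L = 2.0345/0.26797

7.5923 m


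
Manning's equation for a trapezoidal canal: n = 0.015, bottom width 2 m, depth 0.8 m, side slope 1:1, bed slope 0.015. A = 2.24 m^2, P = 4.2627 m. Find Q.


R = A/P = 2.24/4.2627 = 0.525489
Q = (1/0.015) * 2.24 * 0.525489^(2/3) * 0.015^0.5

11.9100 m^3/s


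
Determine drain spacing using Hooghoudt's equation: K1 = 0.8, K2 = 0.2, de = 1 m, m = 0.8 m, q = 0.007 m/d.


S^2 = 8*K2*de*m/q + 4*K1*m^2/q
S^2 = 8*0.2*1*0.8/0.007 + 4*0.8*0.8^2/0.007
S = sqrt(475.4286)

21.8043 m


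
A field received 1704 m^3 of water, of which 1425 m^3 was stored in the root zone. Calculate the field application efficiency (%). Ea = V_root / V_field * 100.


Ea = V_root / V_field * 100 = 1425 / 1704 * 100 = 83.6268%

83.6268 %


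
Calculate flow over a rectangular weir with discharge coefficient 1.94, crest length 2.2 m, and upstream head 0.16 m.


Q = C * L * H^(3/2) = 1.94 * 2.2 * 0.16^1.5 = 1.94 * 2.2 * 0.064000

0.2732 m^3/s


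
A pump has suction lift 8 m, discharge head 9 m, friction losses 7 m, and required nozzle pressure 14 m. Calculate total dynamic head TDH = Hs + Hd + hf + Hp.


TDH = Hs + Hd + hf + Hp = 8 + 9 + 7 + 14 = 38

38 m


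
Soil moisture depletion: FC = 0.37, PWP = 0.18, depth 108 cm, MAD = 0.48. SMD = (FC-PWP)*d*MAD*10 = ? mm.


SMD = (FC - PWP) * d * MAD * 10
SMD = (0.37 - 0.18) * 108 * 0.48 * 10
SMD = 0.1900 * 108 * 0.48 * 10

98.4960 mm


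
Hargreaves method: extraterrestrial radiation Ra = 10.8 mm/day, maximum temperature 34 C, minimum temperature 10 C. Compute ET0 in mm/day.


Tmean = (Tmax + Tmin)/2 = (34 + 10)/2 = 22.0
ET0 = 0.0023 * 10.8 * (22.0 + 17.8) * sqrt(34 - 10)
ET0 = 0.0023 * 10.8 * 39.8 * 4.898979

4.8433 mm/day


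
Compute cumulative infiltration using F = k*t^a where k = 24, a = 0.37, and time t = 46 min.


F = k * t^a = 24 * 46^0.37
F = 24 * 4.123067

98.9536 mm


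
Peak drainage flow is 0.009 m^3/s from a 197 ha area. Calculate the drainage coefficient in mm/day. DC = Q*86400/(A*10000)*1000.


DC = Q * 86400 / (A * 10000) * 1000
DC = 0.009 * 86400 / (197 * 10000) * 1000
DC = 777600.0000 / 1970000

0.3947 mm/day


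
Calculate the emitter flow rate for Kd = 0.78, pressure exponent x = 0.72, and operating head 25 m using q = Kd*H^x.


q = Kd * H^x = 0.78 * 25^0.72 = 0.78 * 10.151186

7.9179 L/h


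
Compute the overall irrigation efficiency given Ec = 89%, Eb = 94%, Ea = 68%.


Ec = 0.89, Eb = 0.94, Ea = 0.68
E = 0.89 * 0.94 * 0.68 * 100 = 56.8888%

56.8888 %


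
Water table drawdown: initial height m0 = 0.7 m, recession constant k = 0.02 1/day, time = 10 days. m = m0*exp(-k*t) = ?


m = m0 * exp(-k*t)
m = 0.7 * exp(-0.02 * 10)
m = 0.7 * exp(-0.2000)

0.5731 m


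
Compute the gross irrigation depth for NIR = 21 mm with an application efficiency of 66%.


Ea = 66% = 0.66
GID = NIR / Ea = 21 / 0.66 = 31.8182 mm

31.8182 mm


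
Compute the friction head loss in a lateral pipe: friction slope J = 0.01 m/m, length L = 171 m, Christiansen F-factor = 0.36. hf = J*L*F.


hf = J * L * F = 0.01 * 171 * 0.36 = 0.6156 m

0.6156 m


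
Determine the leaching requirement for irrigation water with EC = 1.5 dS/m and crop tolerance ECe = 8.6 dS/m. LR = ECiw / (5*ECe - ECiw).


LR = ECiw / (5*ECe - ECiw)
LR = 1.5 / (5*8.6 - 1.5)
LR = 1.5 / 41.5000

0.0361


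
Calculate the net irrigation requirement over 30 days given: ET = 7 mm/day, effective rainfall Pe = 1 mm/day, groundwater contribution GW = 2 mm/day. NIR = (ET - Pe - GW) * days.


Daily deficit = ET - Pe - GW = 7 - 1 - 2 = 4 mm/day
NIR = 4 * 30 = 120 mm

120.0000 mm


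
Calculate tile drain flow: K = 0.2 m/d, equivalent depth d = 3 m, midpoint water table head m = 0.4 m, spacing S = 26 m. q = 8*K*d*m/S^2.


q = 8*K*d*m/S^2
q = 8*0.2*3*0.4/26^2
q = 1.9200 / 676

0.0028 m/d
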